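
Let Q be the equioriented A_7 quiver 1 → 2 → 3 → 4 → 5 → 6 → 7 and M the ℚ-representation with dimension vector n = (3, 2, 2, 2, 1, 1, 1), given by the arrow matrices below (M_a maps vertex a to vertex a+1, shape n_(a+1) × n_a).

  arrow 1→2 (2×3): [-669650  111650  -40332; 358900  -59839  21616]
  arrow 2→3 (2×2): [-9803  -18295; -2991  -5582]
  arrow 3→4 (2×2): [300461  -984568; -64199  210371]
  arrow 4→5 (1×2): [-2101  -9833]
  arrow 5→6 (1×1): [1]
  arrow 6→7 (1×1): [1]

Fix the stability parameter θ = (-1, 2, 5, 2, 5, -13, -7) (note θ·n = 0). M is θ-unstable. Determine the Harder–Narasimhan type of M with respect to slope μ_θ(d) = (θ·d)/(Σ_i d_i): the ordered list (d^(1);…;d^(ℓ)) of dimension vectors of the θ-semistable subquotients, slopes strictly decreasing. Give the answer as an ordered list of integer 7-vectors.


Via rank(M_{q-1}∘⋯∘M_p): M ≅ I[1,1], I[1,4], I[1,7].
μ_θ-semistable layers: μ^(1)=7/2; μ^(2)=2; μ^(3)=-1

((0, 0, 1, 1, 0, 0, 0); (0, 1, 0, 0, 0, 0, 0); (3, 1, 1, 1, 1, 1, 1))


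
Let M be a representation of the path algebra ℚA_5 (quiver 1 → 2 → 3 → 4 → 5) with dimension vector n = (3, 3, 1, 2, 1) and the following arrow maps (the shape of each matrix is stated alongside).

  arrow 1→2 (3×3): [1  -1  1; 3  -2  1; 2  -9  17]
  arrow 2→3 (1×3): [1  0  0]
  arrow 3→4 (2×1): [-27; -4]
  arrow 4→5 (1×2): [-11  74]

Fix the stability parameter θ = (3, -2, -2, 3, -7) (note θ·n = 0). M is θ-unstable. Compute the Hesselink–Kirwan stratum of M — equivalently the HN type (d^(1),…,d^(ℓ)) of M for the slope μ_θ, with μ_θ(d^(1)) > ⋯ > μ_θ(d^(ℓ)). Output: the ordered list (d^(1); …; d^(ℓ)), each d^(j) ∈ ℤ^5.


Interval decomposition of M: I[1,2]^2, I[1,5], I[4,4].
HN type (ℓ=3): μ^(1)=3; μ^(2)=1/2; μ^(3)=-1

((0, 0, 0, 1, 0); (2, 2, 0, 0, 0); (1, 1, 1, 1, 1))


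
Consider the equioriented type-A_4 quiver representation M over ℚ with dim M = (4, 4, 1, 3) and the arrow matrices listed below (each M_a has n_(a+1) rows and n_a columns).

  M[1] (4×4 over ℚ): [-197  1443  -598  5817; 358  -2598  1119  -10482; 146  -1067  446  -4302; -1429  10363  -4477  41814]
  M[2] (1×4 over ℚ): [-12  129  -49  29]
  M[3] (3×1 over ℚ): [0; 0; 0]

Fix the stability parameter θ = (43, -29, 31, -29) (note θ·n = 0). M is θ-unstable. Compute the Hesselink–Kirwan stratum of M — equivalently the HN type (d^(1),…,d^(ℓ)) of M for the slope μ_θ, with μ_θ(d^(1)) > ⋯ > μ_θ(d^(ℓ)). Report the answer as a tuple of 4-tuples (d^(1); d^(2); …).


Interval decomposition of M: I[1,2]^3, I[1,3], I[4,4]^3.
HN type (ℓ=3): μ^(1)=31; μ^(2)=7; μ^(3)=-29

((0, 0, 1, 0); (4, 4, 0, 0); (0, 0, 0, 3))


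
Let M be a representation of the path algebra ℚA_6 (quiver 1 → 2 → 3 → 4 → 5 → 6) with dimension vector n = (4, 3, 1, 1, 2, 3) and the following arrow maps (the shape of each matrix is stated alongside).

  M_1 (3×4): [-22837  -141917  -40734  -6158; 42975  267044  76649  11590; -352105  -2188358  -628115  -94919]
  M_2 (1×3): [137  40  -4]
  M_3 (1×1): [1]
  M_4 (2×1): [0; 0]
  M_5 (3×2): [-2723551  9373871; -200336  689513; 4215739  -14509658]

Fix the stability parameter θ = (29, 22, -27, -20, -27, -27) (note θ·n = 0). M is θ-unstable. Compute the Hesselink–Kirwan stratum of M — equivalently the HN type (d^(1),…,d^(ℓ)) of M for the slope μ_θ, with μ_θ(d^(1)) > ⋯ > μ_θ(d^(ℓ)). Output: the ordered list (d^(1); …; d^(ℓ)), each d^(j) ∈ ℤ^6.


Interval decomposition of M: I[1,1], I[1,2]^2, I[1,4], I[5,6]^2, I[6,6].
HN type (ℓ=4): μ^(1)=29; μ^(2)=51/2; μ^(3)=1; μ^(4)=-27

((1, 0, 0, 0, 0, 0); (2, 2, 0, 0, 0, 0); (1, 1, 1, 1, 0, 0); (0, 0, 0, 0, 2, 3))


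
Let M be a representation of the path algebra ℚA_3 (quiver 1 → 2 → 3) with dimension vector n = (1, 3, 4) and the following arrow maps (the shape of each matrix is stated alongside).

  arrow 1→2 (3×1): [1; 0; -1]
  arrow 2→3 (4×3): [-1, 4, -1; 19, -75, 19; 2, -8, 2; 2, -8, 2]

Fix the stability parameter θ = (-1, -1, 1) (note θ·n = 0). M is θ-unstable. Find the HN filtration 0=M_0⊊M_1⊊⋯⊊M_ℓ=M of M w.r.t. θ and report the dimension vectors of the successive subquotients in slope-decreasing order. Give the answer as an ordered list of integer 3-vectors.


Via rank(M_{q-1}∘⋯∘M_p): M ≅ I[1,2], I[2,3]^2, I[3,3]^2.
μ_θ-semistable layers: μ^(1)=1; μ^(2)=-1

((0, 0, 4); (1, 3, 0))


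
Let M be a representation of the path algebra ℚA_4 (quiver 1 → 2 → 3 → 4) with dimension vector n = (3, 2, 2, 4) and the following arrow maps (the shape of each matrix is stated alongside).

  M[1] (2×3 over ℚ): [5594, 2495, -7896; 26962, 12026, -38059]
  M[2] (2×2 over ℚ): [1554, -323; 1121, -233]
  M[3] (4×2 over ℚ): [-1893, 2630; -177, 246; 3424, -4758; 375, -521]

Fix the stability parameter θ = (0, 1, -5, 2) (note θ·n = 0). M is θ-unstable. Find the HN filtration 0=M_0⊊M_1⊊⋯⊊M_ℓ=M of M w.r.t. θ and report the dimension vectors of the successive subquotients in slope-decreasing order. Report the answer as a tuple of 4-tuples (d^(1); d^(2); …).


Via rank(M_{q-1}∘⋯∘M_p): M ≅ I[1,1], I[1,4]^2, I[4,4]^2.
μ_θ-semistable layers: μ^(1)=2; μ^(2)=0; μ^(3)=-4/3

((0, 0, 0, 4); (1, 0, 0, 0); (2, 2, 2, 0))


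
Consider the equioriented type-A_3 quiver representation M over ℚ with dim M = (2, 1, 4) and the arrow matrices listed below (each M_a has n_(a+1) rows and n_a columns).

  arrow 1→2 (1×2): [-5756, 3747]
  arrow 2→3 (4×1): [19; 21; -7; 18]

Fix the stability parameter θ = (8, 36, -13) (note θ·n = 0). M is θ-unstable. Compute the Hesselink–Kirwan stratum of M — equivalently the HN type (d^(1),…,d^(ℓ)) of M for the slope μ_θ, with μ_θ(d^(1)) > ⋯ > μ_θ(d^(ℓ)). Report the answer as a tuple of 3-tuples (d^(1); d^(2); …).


Barcode: M ≅ I[1,1], I[1,3], I[3,3]^3. HN layers by μ_θ (3 steps, strictly decreasing):
  μ^(1)=23/2; μ^(2)=8; μ^(3)=-13

((0, 1, 1); (2, 0, 0); (0, 0, 3))


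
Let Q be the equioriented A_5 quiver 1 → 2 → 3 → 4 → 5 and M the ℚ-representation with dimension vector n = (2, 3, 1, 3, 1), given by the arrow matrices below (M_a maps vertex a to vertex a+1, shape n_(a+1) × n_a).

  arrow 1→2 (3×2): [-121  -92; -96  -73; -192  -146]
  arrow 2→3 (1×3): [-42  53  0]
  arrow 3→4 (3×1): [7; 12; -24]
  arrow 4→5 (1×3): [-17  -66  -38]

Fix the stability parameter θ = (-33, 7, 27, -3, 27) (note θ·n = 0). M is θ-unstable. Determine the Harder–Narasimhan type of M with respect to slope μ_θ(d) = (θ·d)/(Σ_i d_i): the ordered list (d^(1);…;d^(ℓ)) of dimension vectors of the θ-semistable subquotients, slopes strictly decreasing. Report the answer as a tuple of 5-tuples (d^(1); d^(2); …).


Via rank(M_{q-1}∘⋯∘M_p): M ≅ I[1,2], I[1,5], I[2,2], I[4,4]^2.
μ_θ-semistable layers: μ^(1)=27; μ^(2)=12; μ^(3)=7; μ^(4)=-3; μ^(5)=-33

((0, 0, 0, 0, 1); (0, 0, 1, 1, 0); (0, 3, 0, 0, 0); (0, 0, 0, 2, 0); (2, 0, 0, 0, 0))


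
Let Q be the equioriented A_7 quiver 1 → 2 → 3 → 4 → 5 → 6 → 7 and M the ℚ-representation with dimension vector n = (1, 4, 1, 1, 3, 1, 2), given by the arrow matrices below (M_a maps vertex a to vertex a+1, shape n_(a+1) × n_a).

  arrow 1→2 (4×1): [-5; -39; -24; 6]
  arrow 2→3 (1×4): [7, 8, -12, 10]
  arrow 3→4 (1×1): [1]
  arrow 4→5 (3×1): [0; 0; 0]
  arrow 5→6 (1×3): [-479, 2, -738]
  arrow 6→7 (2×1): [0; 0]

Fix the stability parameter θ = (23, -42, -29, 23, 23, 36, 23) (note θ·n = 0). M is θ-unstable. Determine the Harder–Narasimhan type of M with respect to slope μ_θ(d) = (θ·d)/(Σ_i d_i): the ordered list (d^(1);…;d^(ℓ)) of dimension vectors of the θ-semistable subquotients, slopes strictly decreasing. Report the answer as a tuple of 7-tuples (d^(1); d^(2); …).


Interval decomposition of M: I[1,4], I[2,2]^3, I[5,5]^2, I[5,6], I[7,7]^2.
HN type (ℓ=4): μ^(1)=36; μ^(2)=23; μ^(3)=-16; μ^(4)=-42

((0, 0, 0, 0, 0, 1, 0); (0, 0, 0, 1, 3, 0, 2); (1, 1, 1, 0, 0, 0, 0); (0, 3, 0, 0, 0, 0, 0))


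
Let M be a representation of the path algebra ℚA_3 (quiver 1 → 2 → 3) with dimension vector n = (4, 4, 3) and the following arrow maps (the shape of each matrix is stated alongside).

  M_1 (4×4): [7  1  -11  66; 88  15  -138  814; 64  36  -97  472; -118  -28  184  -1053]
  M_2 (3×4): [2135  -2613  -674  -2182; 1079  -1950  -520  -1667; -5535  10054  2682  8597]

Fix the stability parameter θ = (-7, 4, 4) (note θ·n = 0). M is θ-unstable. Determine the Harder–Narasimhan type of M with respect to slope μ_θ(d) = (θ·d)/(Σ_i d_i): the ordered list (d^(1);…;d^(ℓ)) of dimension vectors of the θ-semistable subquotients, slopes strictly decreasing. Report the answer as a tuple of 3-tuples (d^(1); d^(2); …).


Via rank(M_{q-1}∘⋯∘M_p): M ≅ I[1,2], I[1,3]^3.
μ_θ-semistable layers: μ^(1)=4; μ^(2)=-7

((0, 4, 3); (4, 0, 0))


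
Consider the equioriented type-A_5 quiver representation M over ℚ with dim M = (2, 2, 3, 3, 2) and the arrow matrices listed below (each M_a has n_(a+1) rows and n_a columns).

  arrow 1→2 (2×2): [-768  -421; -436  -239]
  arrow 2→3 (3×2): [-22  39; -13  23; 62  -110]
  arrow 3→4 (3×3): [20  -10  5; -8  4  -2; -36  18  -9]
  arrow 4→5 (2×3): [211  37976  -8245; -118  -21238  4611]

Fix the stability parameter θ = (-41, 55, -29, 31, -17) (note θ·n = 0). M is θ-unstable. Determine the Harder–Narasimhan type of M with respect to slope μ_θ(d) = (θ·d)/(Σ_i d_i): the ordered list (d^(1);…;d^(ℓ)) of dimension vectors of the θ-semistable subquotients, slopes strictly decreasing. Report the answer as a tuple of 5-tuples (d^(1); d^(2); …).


Barcode: M ≅ I[1,3]^2, I[3,5], I[4,4], I[4,5]. HN layers by μ_θ (5 steps, strictly decreasing):
  μ^(1)=31; μ^(2)=13; μ^(3)=7; μ^(4)=-29; μ^(5)=-41

((0, 0, 0, 1, 0); (0, 2, 2, 0, 0); (0, 0, 0, 2, 2); (0, 0, 1, 0, 0); (2, 0, 0, 0, 0))


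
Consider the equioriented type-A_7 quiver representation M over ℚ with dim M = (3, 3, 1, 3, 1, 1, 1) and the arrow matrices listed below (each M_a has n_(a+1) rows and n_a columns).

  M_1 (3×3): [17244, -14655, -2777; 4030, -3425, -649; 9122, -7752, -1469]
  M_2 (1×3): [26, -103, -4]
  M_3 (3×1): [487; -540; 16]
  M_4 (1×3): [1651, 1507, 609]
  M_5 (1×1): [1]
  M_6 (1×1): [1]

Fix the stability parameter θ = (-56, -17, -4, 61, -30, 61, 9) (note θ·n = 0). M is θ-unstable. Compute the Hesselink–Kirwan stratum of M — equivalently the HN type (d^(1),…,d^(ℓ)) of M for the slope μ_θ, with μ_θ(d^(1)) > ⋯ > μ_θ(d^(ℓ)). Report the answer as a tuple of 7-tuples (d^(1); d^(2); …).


Barcode: M ≅ I[1,2]^2, I[1,7], I[4,4]^2. HN layers by μ_θ (6 steps, strictly decreasing):
  μ^(1)=61; μ^(2)=35; μ^(3)=31/2; μ^(4)=-4; μ^(5)=-17; μ^(6)=-56

((0, 0, 0, 2, 0, 0, 0); (0, 0, 0, 0, 0, 1, 1); (0, 0, 0, 1, 1, 0, 0); (0, 0, 1, 0, 0, 0, 0); (0, 3, 0, 0, 0, 0, 0); (3, 0, 0, 0, 0, 0, 0))


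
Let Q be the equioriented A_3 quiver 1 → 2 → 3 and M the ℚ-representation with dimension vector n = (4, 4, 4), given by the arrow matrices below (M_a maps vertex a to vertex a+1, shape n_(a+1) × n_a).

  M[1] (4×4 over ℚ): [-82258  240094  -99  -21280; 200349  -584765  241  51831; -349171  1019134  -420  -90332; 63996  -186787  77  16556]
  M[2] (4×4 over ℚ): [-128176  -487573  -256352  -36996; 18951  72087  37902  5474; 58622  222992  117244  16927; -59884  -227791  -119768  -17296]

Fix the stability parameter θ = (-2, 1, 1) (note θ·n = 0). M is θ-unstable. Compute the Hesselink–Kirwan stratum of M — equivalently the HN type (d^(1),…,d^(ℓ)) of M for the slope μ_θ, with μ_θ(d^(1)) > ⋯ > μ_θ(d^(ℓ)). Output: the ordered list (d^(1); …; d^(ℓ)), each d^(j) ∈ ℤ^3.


Barcode: M ≅ I[1,2], I[1,3]^3, I[3,3]. HN layers by μ_θ (2 steps, strictly decreasing):
  μ^(1)=1; μ^(2)=-2

((0, 4, 4); (4, 0, 0))


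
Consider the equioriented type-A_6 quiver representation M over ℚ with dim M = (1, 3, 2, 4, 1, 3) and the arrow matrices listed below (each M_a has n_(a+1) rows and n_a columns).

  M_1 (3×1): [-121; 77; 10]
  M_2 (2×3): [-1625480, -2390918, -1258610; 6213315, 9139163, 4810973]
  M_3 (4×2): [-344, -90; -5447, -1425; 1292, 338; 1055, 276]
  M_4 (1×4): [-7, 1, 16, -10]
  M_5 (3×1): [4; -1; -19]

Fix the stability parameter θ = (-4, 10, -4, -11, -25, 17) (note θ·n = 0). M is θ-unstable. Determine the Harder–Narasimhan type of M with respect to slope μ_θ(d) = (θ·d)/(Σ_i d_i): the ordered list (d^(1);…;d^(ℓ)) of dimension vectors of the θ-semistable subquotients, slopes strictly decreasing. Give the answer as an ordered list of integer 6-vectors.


Via rank(M_{q-1}∘⋯∘M_p): M ≅ I[1,4], I[2,2], I[2,6], I[4,4]^2, I[6,6]^2.
μ_θ-semistable layers: μ^(1)=17; μ^(2)=10; μ^(3)=-5/3; μ^(4)=-4; μ^(5)=-15/2; μ^(6)=-11

((0, 0, 0, 0, 0, 3); (0, 1, 0, 0, 0, 0); (0, 1, 1, 1, 0, 0); (1, 0, 0, 0, 0, 0); (0, 1, 1, 1, 1, 0); (0, 0, 0, 2, 0, 0))


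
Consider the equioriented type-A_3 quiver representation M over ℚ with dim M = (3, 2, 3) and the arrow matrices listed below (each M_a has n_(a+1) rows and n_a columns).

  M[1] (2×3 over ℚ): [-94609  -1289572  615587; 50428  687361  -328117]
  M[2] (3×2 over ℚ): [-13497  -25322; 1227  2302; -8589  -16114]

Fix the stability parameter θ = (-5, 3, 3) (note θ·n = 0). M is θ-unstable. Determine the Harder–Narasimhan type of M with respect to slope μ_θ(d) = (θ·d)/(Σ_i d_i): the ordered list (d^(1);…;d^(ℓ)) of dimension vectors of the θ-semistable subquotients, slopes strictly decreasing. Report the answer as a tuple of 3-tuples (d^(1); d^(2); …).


Interval decomposition of M: I[1,1], I[1,2], I[1,3], I[3,3]^2.
HN type (ℓ=2): μ^(1)=3; μ^(2)=-5

((0, 2, 3); (3, 0, 0))


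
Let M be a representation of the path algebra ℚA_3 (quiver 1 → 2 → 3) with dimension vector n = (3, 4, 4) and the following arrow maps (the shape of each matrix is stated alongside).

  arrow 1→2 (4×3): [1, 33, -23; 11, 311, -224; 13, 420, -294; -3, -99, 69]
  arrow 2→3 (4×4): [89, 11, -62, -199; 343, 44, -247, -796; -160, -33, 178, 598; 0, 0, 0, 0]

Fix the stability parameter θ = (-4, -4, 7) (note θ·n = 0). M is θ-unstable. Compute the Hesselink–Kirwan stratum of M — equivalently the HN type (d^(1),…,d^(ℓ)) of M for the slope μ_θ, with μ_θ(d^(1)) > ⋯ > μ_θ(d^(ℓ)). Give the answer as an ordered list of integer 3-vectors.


Via rank(M_{q-1}∘⋯∘M_p): M ≅ I[1,2], I[1,3]^2, I[2,3], I[3,3].
μ_θ-semistable layers: μ^(1)=7; μ^(2)=-4

((0, 0, 4); (3, 4, 0))


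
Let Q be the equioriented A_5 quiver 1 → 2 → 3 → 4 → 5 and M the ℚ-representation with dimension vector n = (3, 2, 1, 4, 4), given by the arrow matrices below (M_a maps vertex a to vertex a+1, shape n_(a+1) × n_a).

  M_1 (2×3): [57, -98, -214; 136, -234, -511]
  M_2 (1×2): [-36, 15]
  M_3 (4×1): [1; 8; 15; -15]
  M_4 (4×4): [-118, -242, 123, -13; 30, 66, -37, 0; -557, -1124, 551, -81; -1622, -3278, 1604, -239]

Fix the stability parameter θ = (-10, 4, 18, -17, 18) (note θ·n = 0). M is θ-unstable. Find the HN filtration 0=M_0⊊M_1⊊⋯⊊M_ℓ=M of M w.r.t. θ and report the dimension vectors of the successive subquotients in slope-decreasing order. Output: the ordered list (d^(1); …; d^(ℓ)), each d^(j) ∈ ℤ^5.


Interval decomposition of M: I[1,1], I[1,2], I[1,5], I[4,5]^3.
HN type (ℓ=5): μ^(1)=18; μ^(2)=4; μ^(3)=5/3; μ^(4)=-10; μ^(5)=-17

((0, 0, 0, 0, 4); (0, 1, 0, 0, 0); (0, 1, 1, 1, 0); (3, 0, 0, 0, 0); (0, 0, 0, 3, 0))


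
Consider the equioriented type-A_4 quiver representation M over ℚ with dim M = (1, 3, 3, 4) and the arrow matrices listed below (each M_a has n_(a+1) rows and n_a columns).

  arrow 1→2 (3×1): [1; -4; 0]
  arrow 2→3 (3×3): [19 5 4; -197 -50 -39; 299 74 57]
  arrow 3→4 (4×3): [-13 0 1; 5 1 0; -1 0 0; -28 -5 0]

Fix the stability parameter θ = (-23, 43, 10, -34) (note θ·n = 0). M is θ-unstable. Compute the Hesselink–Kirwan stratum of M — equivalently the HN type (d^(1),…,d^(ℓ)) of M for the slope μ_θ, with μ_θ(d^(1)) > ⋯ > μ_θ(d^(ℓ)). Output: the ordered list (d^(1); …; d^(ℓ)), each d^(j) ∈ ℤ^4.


Barcode: M ≅ I[1,4], I[2,4]^2, I[4,4]. HN layers by μ_θ (3 steps, strictly decreasing):
  μ^(1)=19/3; μ^(2)=-23; μ^(3)=-34

((0, 3, 3, 3); (1, 0, 0, 0); (0, 0, 0, 1))


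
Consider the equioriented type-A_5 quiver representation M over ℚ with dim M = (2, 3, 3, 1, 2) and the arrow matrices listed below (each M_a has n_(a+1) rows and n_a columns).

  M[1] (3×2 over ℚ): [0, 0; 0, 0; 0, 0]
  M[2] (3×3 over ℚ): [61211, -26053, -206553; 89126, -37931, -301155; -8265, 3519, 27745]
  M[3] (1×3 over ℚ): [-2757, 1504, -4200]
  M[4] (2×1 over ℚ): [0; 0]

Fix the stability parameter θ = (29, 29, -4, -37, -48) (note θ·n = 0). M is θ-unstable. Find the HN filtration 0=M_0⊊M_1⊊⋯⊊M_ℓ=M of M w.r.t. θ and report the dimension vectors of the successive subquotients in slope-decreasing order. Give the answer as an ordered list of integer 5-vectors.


Barcode: M ≅ I[1,1]^2, I[2,3]^2, I[2,4], I[5,5]^2. HN layers by μ_θ (4 steps, strictly decreasing):
  μ^(1)=29; μ^(2)=25/2; μ^(3)=-4; μ^(4)=-48

((2, 0, 0, 0, 0); (0, 2, 2, 0, 0); (0, 1, 1, 1, 0); (0, 0, 0, 0, 2))


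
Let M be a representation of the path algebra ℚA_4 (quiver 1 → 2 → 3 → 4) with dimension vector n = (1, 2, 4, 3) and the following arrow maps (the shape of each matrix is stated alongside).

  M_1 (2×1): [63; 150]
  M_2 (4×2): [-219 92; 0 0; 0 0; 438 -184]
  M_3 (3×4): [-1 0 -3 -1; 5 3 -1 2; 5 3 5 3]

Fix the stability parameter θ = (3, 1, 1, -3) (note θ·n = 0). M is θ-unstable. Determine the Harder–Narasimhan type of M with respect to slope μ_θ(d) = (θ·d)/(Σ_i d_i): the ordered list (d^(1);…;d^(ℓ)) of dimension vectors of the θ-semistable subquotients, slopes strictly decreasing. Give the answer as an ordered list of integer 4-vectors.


Via rank(M_{q-1}∘⋯∘M_p): M ≅ I[1,4], I[2,2], I[3,3], I[3,4]^2.
μ_θ-semistable layers: μ^(1)=1; μ^(2)=1/2; μ^(3)=-1

((0, 1, 1, 0); (1, 1, 1, 1); (0, 0, 2, 2))


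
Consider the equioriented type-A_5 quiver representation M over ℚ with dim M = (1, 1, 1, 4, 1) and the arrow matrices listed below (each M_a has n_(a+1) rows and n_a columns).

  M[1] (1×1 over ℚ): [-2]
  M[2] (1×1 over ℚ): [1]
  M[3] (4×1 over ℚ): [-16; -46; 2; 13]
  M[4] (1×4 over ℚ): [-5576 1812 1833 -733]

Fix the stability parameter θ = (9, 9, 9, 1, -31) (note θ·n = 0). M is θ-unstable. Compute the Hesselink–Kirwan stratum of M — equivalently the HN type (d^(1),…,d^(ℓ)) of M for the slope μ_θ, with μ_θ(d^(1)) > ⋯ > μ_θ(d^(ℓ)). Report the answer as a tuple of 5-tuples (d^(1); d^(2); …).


Interval decomposition of M: I[1,5], I[4,4]^3.
HN type (ℓ=2): μ^(1)=1; μ^(2)=-3/5

((0, 0, 0, 3, 0); (1, 1, 1, 1, 1))


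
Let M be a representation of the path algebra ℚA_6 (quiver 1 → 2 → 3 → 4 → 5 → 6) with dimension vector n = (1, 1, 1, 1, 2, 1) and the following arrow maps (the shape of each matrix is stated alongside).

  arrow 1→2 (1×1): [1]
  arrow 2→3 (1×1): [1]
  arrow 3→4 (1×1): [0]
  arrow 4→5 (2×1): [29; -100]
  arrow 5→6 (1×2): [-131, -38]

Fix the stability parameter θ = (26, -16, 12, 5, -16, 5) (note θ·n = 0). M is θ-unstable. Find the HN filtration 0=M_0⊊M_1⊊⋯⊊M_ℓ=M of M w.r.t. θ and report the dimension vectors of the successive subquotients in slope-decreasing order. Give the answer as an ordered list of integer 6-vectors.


Barcode: M ≅ I[1,3], I[4,6], I[5,5]. HN layers by μ_θ (4 steps, strictly decreasing):
  μ^(1)=12; μ^(2)=5; μ^(3)=-11/2; μ^(4)=-16

((0, 0, 1, 0, 0, 0); (1, 1, 0, 0, 0, 1); (0, 0, 0, 1, 1, 0); (0, 0, 0, 0, 1, 0))


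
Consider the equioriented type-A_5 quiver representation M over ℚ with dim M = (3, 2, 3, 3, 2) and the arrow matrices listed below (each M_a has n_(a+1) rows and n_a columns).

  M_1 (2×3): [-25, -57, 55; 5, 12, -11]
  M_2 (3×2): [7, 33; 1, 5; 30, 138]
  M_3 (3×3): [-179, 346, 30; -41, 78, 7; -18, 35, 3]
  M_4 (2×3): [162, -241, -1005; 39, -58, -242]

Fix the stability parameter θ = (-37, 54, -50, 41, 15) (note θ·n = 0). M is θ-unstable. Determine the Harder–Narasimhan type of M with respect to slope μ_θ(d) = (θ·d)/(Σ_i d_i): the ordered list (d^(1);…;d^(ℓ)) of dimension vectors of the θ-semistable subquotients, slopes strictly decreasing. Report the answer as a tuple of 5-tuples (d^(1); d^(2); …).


Interval decomposition of M: I[1,1], I[1,5]^2, I[3,4].
HN type (ℓ=5): μ^(1)=41; μ^(2)=28; μ^(3)=2; μ^(4)=-37; μ^(5)=-50

((0, 0, 0, 1, 0); (0, 0, 0, 2, 2); (0, 2, 2, 0, 0); (3, 0, 0, 0, 0); (0, 0, 1, 0, 0))


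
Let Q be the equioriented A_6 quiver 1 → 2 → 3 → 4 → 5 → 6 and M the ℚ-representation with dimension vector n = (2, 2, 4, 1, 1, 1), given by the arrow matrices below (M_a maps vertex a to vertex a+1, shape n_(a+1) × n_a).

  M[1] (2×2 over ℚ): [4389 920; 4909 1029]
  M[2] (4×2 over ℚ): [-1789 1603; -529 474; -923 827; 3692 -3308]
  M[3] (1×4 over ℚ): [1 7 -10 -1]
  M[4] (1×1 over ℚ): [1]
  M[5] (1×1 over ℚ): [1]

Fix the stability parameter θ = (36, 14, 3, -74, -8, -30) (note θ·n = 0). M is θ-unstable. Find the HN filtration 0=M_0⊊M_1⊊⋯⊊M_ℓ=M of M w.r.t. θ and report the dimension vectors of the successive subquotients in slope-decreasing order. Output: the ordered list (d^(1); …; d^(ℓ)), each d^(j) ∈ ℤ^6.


Interval decomposition of M: I[1,3], I[1,6], I[3,3]^2.
HN type (ℓ=3): μ^(1)=53/3; μ^(2)=3; μ^(3)=-59/6

((1, 1, 1, 0, 0, 0); (0, 0, 2, 0, 0, 0); (1, 1, 1, 1, 1, 1))


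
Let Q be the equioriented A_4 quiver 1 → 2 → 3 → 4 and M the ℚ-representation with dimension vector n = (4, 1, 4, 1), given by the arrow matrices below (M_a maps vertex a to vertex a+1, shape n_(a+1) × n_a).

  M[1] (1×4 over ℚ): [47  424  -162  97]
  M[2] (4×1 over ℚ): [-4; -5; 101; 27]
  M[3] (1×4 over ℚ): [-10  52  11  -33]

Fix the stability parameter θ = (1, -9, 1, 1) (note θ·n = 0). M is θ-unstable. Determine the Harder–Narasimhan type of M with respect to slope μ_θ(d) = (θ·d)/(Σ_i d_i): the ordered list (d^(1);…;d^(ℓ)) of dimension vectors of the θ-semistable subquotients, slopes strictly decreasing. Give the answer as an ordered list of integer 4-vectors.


Via rank(M_{q-1}∘⋯∘M_p): M ≅ I[1,1]^3, I[1,3], I[3,3]^2, I[3,4].
μ_θ-semistable layers: μ^(1)=1; μ^(2)=-4

((3, 0, 4, 1); (1, 1, 0, 0))


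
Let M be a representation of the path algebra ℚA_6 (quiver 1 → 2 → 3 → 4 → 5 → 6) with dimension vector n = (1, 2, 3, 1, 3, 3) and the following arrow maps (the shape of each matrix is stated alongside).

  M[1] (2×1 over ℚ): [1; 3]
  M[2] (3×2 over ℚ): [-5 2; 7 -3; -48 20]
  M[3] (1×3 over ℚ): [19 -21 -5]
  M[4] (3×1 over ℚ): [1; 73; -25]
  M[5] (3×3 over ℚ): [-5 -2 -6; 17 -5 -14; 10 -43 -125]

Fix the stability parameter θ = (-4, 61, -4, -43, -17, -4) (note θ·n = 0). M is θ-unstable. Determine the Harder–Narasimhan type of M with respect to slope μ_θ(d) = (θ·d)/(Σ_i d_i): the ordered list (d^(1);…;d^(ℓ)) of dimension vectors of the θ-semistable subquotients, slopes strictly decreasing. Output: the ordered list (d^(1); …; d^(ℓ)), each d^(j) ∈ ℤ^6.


Via rank(M_{q-1}∘⋯∘M_p): M ≅ I[1,6], I[2,3], I[3,3], I[5,6]^2.
μ_θ-semistable layers: μ^(1)=57/2; μ^(2)=-7/5; μ^(3)=-4; μ^(4)=-17

((0, 1, 1, 0, 0, 0); (0, 1, 1, 1, 1, 1); (1, 0, 1, 0, 0, 2); (0, 0, 0, 0, 2, 0))


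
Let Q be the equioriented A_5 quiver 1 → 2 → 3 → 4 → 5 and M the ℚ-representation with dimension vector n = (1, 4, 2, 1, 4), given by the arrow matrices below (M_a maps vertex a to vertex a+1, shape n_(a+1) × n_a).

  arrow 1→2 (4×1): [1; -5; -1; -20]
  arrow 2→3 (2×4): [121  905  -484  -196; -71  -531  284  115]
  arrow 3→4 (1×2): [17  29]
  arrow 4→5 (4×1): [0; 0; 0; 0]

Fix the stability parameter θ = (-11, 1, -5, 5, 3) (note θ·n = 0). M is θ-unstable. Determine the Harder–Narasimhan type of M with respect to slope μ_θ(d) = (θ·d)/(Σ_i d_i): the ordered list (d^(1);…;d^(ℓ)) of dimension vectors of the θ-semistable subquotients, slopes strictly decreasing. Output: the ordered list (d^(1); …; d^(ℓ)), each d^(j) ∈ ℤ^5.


Barcode: M ≅ I[1,2], I[2,2], I[2,3], I[2,4], I[5,5]^4. HN layers by μ_θ (5 steps, strictly decreasing):
  μ^(1)=5; μ^(2)=3; μ^(3)=1; μ^(4)=-2; μ^(5)=-11

((0, 0, 0, 1, 0); (0, 0, 0, 0, 4); (0, 2, 0, 0, 0); (0, 2, 2, 0, 0); (1, 0, 0, 0, 0))


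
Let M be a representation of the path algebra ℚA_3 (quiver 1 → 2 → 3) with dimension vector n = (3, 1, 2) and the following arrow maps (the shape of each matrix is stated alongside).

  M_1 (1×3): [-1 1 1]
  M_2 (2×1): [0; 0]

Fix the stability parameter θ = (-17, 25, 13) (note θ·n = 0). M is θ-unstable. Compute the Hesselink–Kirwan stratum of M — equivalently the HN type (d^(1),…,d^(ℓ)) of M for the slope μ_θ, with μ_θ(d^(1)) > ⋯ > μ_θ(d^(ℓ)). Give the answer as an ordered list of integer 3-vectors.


Interval decomposition of M: I[1,1]^2, I[1,2], I[3,3]^2.
HN type (ℓ=3): μ^(1)=25; μ^(2)=13; μ^(3)=-17

((0, 1, 0); (0, 0, 2); (3, 0, 0))


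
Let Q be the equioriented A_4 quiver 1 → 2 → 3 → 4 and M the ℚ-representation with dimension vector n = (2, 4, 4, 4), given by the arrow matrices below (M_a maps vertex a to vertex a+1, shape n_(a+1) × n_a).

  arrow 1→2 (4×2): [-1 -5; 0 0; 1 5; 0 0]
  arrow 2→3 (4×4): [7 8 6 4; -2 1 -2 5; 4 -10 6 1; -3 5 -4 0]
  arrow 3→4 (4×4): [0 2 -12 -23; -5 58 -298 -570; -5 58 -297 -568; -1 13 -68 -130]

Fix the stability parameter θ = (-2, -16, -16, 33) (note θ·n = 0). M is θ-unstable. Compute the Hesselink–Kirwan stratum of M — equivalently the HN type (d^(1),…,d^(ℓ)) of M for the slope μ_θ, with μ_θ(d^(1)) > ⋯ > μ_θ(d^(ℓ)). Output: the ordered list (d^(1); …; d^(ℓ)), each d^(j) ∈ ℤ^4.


Via rank(M_{q-1}∘⋯∘M_p): M ≅ I[1,1], I[1,4], I[2,4]^3.
μ_θ-semistable layers: μ^(1)=33; μ^(2)=-2; μ^(3)=-34/3; μ^(4)=-16

((0, 0, 0, 4); (1, 0, 0, 0); (1, 1, 1, 0); (0, 3, 3, 0))


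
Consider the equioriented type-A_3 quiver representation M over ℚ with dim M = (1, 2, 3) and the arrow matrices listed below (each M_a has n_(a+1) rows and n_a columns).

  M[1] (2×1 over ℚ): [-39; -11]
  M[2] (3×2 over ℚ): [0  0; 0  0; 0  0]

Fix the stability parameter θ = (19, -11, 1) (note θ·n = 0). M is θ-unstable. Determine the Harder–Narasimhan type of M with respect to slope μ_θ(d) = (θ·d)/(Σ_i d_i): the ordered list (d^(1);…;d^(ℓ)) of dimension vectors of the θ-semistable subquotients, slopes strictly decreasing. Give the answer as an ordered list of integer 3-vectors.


Barcode: M ≅ I[1,2], I[2,2], I[3,3]^3. HN layers by μ_θ (3 steps, strictly decreasing):
  μ^(1)=4; μ^(2)=1; μ^(3)=-11

((1, 1, 0); (0, 0, 3); (0, 1, 0))


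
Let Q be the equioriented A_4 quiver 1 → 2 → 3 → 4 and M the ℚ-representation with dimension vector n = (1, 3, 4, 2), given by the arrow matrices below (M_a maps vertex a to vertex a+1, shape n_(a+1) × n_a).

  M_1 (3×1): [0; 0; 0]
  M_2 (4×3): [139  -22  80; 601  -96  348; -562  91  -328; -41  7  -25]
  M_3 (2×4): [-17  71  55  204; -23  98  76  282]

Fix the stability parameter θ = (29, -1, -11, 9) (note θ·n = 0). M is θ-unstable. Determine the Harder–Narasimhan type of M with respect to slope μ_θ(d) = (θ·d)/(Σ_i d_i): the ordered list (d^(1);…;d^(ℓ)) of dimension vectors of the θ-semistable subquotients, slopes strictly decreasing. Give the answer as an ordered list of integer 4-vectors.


Via rank(M_{q-1}∘⋯∘M_p): M ≅ I[1,1], I[2,3], I[2,4]^2, I[3,3].
μ_θ-semistable layers: μ^(1)=29; μ^(2)=9; μ^(3)=-6; μ^(4)=-11

((1, 0, 0, 0); (0, 0, 0, 2); (0, 3, 3, 0); (0, 0, 1, 0))


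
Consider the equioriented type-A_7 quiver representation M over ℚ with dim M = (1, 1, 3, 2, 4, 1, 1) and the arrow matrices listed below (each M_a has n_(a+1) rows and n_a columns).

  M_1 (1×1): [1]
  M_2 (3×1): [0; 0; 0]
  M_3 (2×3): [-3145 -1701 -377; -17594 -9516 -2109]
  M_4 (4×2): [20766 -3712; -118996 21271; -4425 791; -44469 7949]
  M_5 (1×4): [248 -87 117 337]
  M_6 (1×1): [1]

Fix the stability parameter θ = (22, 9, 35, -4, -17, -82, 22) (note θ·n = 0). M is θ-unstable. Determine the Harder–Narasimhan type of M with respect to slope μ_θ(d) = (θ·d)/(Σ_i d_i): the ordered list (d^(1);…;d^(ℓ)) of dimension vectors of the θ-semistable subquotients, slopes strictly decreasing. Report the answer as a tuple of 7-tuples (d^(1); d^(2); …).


Interval decomposition of M: I[1,2], I[3,3], I[3,5], I[3,7], I[5,5]^2.
HN type (ℓ=5): μ^(1)=35; μ^(2)=22; μ^(3)=31/2; μ^(4)=14/3; μ^(5)=-17

((0, 0, 1, 0, 0, 0, 0); (0, 0, 0, 0, 0, 0, 1); (1, 1, 0, 0, 0, 0, 0); (0, 0, 1, 1, 1, 0, 0); (0, 0, 1, 1, 3, 1, 0))


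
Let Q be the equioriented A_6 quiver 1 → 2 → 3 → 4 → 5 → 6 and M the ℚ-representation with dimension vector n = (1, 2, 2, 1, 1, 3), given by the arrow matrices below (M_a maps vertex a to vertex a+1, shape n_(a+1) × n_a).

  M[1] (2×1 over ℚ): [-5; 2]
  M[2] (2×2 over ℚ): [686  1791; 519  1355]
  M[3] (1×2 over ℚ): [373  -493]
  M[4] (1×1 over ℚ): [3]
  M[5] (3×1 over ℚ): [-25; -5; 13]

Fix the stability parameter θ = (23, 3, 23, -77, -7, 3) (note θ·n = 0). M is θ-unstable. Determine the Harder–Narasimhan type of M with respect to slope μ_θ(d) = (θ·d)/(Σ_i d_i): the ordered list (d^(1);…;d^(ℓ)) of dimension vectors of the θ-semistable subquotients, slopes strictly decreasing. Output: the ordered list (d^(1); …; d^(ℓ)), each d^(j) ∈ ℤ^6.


Barcode: M ≅ I[1,6], I[2,3], I[6,6]^2. HN layers by μ_θ (3 steps, strictly decreasing):
  μ^(1)=23; μ^(2)=3; μ^(3)=-7

((0, 0, 1, 0, 0, 0); (0, 1, 0, 0, 0, 3); (1, 1, 1, 1, 1, 0))


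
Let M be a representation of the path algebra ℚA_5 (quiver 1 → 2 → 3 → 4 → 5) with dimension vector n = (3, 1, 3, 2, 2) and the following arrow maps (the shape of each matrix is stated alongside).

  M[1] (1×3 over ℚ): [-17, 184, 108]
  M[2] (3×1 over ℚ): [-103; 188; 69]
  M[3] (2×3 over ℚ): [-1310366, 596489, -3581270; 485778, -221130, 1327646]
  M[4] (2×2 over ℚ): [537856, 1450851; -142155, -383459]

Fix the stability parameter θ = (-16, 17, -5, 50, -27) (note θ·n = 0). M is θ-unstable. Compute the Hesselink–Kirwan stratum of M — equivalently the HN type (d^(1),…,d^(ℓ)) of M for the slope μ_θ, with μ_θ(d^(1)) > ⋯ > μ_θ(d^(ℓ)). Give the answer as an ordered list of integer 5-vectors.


Interval decomposition of M: I[1,1]^2, I[1,3], I[3,5]^2.
HN type (ℓ=4): μ^(1)=23/2; μ^(2)=6; μ^(3)=-5; μ^(4)=-16

((0, 0, 0, 2, 2); (0, 1, 1, 0, 0); (0, 0, 2, 0, 0); (3, 0, 0, 0, 0))


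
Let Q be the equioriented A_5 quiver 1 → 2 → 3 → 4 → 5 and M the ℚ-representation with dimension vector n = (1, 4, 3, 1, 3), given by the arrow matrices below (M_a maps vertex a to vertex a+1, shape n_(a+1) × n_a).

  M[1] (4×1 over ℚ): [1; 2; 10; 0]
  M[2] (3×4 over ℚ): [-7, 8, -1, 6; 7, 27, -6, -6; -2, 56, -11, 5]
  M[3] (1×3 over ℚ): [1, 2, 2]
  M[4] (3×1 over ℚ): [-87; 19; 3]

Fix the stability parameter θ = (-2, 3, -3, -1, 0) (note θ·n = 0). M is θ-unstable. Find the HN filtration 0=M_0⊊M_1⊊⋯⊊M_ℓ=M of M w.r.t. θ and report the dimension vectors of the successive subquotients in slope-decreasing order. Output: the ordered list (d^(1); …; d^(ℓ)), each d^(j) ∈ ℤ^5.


Barcode: M ≅ I[1,5], I[2,2], I[2,3]^2, I[5,5]^2. HN layers by μ_θ (4 steps, strictly decreasing):
  μ^(1)=3; μ^(2)=0; μ^(3)=-1/3; μ^(4)=-2

((0, 1, 0, 0, 0); (0, 2, 2, 0, 3); (0, 1, 1, 1, 0); (1, 0, 0, 0, 0))


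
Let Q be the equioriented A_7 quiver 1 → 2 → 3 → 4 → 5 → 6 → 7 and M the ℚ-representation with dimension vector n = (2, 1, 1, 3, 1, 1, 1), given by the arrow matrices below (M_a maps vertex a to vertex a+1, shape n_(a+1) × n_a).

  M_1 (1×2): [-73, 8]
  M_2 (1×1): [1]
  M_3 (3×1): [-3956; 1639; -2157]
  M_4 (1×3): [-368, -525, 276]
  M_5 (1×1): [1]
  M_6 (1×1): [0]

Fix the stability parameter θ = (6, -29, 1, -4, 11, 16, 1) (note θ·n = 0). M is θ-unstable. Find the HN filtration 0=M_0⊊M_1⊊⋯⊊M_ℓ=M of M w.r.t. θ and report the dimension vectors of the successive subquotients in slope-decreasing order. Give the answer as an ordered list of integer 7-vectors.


Barcode: M ≅ I[1,1], I[1,6], I[4,4]^2, I[7,7]. HN layers by μ_θ (7 steps, strictly decreasing):
  μ^(1)=16; μ^(2)=11; μ^(3)=6; μ^(4)=1; μ^(5)=-3/2; μ^(6)=-4; μ^(7)=-23/2

((0, 0, 0, 0, 0, 1, 0); (0, 0, 0, 0, 1, 0, 0); (1, 0, 0, 0, 0, 0, 0); (0, 0, 0, 0, 0, 0, 1); (0, 0, 1, 1, 0, 0, 0); (0, 0, 0, 2, 0, 0, 0); (1, 1, 0, 0, 0, 0, 0))


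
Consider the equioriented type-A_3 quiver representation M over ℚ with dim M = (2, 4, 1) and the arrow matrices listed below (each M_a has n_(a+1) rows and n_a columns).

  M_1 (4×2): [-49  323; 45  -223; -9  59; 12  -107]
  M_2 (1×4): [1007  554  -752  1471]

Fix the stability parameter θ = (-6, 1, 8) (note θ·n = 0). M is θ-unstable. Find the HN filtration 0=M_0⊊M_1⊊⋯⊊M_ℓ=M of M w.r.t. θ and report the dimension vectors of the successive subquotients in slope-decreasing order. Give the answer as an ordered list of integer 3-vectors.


Interval decomposition of M: I[1,2], I[1,3], I[2,2]^2.
HN type (ℓ=3): μ^(1)=8; μ^(2)=1; μ^(3)=-6

((0, 0, 1); (0, 4, 0); (2, 0, 0))


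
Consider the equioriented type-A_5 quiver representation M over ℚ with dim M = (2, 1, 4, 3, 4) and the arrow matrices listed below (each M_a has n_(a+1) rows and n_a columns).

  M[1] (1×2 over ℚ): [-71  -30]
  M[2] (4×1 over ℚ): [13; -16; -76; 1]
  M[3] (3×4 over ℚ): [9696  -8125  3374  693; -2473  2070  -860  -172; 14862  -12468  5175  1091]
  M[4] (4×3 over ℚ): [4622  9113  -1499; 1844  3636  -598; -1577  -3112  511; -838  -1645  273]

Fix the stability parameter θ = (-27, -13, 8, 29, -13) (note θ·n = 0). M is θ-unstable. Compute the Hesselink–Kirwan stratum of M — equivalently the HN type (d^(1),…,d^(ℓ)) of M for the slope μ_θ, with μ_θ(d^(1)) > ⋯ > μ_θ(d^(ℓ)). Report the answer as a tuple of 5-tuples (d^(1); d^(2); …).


Interval decomposition of M: I[1,1], I[1,5], I[3,3], I[3,5]^2, I[5,5].
HN type (ℓ=3): μ^(1)=8; μ^(2)=-13; μ^(3)=-27

((0, 0, 4, 3, 3); (0, 1, 0, 0, 1); (2, 0, 0, 0, 0))


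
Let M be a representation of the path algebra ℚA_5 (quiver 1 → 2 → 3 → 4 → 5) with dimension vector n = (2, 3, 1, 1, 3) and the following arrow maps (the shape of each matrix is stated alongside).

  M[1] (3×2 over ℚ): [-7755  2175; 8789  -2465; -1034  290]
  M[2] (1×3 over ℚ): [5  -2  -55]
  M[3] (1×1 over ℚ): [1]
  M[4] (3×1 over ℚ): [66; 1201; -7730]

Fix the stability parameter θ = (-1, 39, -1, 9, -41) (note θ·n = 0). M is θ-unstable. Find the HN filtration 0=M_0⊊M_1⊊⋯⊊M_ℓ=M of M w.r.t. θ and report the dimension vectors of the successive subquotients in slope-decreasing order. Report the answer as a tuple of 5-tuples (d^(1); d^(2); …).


Via rank(M_{q-1}∘⋯∘M_p): M ≅ I[1,1], I[1,5], I[2,2]^2, I[5,5]^2.
μ_θ-semistable layers: μ^(1)=39; μ^(2)=3/2; μ^(3)=-1; μ^(4)=-41

((0, 2, 0, 0, 0); (0, 1, 1, 1, 1); (2, 0, 0, 0, 0); (0, 0, 0, 0, 2))


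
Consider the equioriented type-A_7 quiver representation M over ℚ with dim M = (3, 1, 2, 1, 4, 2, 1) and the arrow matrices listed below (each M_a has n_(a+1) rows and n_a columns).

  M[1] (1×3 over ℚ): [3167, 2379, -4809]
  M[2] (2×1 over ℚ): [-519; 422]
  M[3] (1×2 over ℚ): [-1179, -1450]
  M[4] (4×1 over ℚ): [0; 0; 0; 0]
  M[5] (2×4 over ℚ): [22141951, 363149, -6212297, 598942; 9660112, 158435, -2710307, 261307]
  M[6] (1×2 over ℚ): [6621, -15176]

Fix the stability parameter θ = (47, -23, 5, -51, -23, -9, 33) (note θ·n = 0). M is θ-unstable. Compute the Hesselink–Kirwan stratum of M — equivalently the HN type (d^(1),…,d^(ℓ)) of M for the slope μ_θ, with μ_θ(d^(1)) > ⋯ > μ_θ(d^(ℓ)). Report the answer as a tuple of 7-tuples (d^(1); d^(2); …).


Barcode: M ≅ I[1,1]^2, I[1,4], I[3,3], I[5,5]^2, I[5,6], I[5,7]. HN layers by μ_θ (6 steps, strictly decreasing):
  μ^(1)=47; μ^(2)=33; μ^(3)=5; μ^(4)=-11/2; μ^(5)=-9; μ^(6)=-23

((2, 0, 0, 0, 0, 0, 0); (0, 0, 0, 0, 0, 0, 1); (0, 0, 1, 0, 0, 0, 0); (1, 1, 1, 1, 0, 0, 0); (0, 0, 0, 0, 0, 2, 0); (0, 0, 0, 0, 4, 0, 0))


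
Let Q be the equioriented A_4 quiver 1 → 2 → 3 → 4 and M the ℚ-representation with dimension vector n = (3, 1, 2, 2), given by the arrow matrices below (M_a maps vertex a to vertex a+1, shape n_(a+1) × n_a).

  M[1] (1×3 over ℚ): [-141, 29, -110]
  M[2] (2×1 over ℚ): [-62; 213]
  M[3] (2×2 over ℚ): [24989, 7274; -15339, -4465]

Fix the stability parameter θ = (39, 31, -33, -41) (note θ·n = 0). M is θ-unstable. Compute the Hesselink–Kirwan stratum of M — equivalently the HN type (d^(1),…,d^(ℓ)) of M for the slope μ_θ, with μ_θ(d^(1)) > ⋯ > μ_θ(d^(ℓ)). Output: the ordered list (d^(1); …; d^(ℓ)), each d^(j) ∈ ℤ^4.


Via rank(M_{q-1}∘⋯∘M_p): M ≅ I[1,1]^2, I[1,4], I[3,4].
μ_θ-semistable layers: μ^(1)=39; μ^(2)=-1; μ^(3)=-37

((2, 0, 0, 0); (1, 1, 1, 1); (0, 0, 1, 1))


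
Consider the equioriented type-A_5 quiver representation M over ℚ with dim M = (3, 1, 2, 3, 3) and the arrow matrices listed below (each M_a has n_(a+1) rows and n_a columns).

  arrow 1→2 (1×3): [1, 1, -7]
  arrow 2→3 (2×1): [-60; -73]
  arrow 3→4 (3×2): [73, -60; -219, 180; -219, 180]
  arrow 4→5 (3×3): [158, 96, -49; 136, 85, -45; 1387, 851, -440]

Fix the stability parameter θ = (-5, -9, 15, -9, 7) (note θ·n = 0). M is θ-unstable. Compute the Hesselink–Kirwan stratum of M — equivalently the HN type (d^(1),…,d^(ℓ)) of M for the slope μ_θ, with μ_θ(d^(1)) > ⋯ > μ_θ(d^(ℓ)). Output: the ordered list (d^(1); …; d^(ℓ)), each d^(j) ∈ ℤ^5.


Via rank(M_{q-1}∘⋯∘M_p): M ≅ I[1,1]^2, I[1,3], I[3,5], I[4,5]^2.
μ_θ-semistable layers: μ^(1)=15; μ^(2)=7; μ^(3)=3; μ^(4)=-5; μ^(5)=-7; μ^(6)=-9

((0, 0, 1, 0, 0); (0, 0, 0, 0, 3); (0, 0, 1, 1, 0); (2, 0, 0, 0, 0); (1, 1, 0, 0, 0); (0, 0, 0, 2, 0))


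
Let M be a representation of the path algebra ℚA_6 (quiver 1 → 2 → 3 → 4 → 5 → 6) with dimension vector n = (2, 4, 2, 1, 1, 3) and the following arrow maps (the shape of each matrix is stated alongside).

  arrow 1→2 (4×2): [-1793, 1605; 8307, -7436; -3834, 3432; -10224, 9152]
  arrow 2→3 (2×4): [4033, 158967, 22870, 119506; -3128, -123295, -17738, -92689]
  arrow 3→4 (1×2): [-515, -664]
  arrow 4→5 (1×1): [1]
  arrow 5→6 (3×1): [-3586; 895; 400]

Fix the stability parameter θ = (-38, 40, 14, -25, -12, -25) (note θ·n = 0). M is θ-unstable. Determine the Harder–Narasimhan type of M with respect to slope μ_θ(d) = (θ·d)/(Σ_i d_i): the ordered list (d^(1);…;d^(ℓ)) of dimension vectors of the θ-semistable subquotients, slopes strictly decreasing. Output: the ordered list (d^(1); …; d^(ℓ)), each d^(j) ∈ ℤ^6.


Via rank(M_{q-1}∘⋯∘M_p): M ≅ I[1,3], I[1,6], I[2,2]^2, I[6,6]^2.
μ_θ-semistable layers: μ^(1)=40; μ^(2)=27; μ^(3)=-8/5; μ^(4)=-25; μ^(5)=-38

((0, 2, 0, 0, 0, 0); (0, 1, 1, 0, 0, 0); (0, 1, 1, 1, 1, 1); (0, 0, 0, 0, 0, 2); (2, 0, 0, 0, 0, 0))


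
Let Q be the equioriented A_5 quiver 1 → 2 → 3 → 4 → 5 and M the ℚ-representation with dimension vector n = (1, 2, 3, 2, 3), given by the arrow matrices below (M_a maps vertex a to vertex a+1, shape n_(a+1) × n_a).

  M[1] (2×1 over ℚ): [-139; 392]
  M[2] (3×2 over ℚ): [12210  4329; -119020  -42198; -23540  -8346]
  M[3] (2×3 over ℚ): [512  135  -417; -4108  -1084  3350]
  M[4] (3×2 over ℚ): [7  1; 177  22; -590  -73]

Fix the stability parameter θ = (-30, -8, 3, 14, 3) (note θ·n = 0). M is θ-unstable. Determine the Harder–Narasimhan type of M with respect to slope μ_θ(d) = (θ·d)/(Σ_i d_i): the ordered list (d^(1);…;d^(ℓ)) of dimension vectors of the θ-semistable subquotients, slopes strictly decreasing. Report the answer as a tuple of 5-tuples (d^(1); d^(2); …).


Interval decomposition of M: I[1,3], I[2,2], I[3,5]^2, I[5,5].
HN type (ℓ=4): μ^(1)=17/2; μ^(2)=3; μ^(3)=-8; μ^(4)=-30

((0, 0, 0, 2, 2); (0, 0, 3, 0, 1); (0, 2, 0, 0, 0); (1, 0, 0, 0, 0))
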